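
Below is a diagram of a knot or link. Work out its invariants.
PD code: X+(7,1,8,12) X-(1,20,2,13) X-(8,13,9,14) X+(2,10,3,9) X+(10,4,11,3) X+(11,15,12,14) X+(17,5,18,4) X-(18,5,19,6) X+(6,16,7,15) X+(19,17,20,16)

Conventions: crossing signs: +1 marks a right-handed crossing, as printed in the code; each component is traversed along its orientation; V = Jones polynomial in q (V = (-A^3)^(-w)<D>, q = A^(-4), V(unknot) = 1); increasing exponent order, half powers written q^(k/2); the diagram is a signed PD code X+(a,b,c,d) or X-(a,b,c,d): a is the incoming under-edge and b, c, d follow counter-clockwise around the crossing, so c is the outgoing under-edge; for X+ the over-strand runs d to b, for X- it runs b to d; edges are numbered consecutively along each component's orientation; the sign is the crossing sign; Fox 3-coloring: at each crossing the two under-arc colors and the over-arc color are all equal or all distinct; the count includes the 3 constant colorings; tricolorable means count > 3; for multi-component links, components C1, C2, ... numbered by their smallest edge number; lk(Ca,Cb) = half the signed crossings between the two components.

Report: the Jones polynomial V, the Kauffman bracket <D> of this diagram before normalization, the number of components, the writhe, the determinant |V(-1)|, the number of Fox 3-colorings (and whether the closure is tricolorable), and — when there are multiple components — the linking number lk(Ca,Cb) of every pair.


V(q) = -q^(1/2) - q^(3/2) - q^(5/2) + q^(9/2)
bracket: A^-6 - A^2 - A^6 - A^10, w = +4
2 components, writhe +4, over 10 crossings
lk(C1,C2) = 0
det 0, colorings 27 of 3^10 — tricolorable
observation: span 4 respects span(V) <= c + mu - 1 = 11 for this 2-component diagram


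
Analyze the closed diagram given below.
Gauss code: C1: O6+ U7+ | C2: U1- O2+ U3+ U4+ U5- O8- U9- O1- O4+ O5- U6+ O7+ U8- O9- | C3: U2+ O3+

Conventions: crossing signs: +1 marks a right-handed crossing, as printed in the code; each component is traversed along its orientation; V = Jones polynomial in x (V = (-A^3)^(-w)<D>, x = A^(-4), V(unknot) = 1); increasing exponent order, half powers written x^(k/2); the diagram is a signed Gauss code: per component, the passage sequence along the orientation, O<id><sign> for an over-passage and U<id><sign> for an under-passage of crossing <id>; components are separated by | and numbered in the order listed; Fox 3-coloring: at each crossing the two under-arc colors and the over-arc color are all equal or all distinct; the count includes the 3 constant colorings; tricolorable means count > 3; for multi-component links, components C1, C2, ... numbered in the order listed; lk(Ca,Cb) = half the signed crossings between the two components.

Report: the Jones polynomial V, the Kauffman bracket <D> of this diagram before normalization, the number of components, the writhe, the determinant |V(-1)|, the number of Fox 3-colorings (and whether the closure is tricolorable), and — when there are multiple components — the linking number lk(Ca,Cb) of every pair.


Jones polynomial: V(x) = -x^-3 + x^-2 - 2x^-1 + 3 - x + 3x^2 + x^4
<D> = -A^-13 - 3A^-5 + A^-1 - 3A^3 + 2A^7 - A^11 + A^15; writhe +1
components 3, writhe +1 (9 crossings)
linking number lk(C1,C2) = +1
lk(C1,C3): 0
lk(C2,C3) = +1
3-colorings: 9 of 3^9, det 12 — tricolorable
note: det 12 = |V(-1)|; divisible by 3, so tricolorable


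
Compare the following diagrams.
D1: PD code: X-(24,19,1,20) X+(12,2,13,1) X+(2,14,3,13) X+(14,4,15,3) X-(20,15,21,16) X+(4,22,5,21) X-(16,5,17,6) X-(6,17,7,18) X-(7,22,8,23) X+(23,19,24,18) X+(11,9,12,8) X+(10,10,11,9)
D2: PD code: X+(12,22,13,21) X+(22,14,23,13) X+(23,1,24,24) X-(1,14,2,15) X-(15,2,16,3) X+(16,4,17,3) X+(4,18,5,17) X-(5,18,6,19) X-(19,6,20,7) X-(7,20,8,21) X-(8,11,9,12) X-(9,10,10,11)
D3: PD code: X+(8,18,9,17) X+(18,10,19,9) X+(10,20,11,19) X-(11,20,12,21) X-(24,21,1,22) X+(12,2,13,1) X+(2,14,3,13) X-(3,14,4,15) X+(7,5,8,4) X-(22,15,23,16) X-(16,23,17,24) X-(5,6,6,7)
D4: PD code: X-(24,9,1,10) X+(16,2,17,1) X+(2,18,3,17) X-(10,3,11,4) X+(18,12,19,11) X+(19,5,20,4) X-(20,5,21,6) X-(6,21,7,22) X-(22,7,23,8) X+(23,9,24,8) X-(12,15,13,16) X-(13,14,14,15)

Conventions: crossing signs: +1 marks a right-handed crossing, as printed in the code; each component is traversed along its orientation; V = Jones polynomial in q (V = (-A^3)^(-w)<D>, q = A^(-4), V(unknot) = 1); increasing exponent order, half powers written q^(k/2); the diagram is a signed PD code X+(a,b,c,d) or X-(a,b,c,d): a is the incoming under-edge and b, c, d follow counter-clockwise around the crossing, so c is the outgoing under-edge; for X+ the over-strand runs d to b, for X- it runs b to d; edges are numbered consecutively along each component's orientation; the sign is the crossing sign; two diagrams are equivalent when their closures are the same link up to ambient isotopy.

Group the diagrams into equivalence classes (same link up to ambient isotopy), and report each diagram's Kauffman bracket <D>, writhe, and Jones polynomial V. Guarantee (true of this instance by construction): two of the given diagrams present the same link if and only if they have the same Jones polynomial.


classes: {D1, D3, D4} | {D2}
V(D1) = -q^-3 + 2q^-2 - 2q^-1 + 3 - 2q + 2q^2 - q^3  [12 crossings, <D> = -A^-6 + 2A^-2 - 2A^2 + 3A^6 - 2A^10 + 2A^14 - A^18, w = +2]
V(D2) = 1  (w -2, c 12, <D> = A^-6)
V(D3) = -q^-3 + 2q^-2 - 2q^-1 + 3 - 2q + 2q^2 - q^3  [12 crossings, <D> = -A^-12 + 2A^-8 - 2A^-4 + 3 - 2A^4 + 2A^8 - A^12, w = 0]
V(D4) = -q^-3 + 2q^-2 - 2q^-1 + 3 - 2q + 2q^2 - q^3  (w -2, c 12, <D> = -A^-18 + 2A^-14 - 2A^-10 + 3A^-6 - 2A^-2 + 2A^2 - A^6)
note: comparing 4 Jones polynomials yields 2 groups


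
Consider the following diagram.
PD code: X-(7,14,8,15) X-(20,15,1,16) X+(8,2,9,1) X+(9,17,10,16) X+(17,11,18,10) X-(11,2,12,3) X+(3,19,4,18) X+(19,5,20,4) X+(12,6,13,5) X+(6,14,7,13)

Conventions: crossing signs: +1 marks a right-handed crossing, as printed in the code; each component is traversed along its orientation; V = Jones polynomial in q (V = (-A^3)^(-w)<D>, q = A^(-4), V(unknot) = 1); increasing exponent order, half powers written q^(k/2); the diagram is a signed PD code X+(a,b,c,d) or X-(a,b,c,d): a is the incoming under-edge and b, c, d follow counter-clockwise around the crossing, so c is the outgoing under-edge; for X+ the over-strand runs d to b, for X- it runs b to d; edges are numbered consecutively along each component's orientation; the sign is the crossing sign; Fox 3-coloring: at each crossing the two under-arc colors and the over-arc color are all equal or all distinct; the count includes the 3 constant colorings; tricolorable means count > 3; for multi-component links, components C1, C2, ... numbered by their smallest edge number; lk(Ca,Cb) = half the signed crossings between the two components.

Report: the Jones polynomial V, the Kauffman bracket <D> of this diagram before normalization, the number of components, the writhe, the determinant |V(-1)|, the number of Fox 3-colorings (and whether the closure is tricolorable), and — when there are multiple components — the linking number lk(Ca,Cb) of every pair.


V = 2q - 2q^2 + 3q^3 - 3q^4 + 2q^5 - 2q^6 + q^7
<D> = A^-16 - 2A^-12 + 2A^-8 - 3A^-4 + 3 - 2A^4 + 2A^8 (w = +4)
1 component over 10 crossings, w = +4
9 Fox colorings among 3^10, |V(-1)| = 15: tricolorable
why: w = +4 (over 10 crossings) is diagram-only; (-A^3)^(-4) removes it from V


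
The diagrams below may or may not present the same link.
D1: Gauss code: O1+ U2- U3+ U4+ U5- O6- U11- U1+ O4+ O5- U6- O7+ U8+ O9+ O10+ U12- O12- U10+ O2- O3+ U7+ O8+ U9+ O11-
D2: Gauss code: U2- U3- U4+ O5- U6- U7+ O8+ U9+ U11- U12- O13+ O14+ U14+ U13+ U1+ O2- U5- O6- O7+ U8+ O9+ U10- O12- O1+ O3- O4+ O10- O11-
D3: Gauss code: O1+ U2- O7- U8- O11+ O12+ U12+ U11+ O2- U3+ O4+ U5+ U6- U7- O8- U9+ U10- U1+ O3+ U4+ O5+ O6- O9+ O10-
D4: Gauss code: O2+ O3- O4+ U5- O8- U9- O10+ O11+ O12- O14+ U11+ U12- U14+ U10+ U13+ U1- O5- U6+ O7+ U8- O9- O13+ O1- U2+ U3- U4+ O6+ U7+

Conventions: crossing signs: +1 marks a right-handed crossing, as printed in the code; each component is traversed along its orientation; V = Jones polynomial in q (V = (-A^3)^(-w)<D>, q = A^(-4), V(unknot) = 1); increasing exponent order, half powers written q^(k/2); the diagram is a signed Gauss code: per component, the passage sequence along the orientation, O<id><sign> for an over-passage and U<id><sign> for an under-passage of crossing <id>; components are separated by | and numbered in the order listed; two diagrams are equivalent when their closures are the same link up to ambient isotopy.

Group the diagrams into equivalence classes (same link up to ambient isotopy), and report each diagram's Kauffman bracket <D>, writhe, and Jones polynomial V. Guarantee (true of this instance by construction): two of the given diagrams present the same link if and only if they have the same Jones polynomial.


classes: {D1} | {D2} | {D3, D4}
V(D1) = q + q^3 - q^4  [12 crossings, <D> = -A^-10 + A^-6 + A^2, w = +2]
V(D2) = 1  (w 0, c 14, <D> = 1)
V(D3) = -q^-3 + 2q^-2 - 2q^-1 + 3 - 2q + 2q^2 - q^3  (w +2, c 12, <D> = -A^-6 + 2A^-2 - 2A^2 + 3A^6 - 2A^10 + 2A^14 - A^18)
V(D4) = -q^-3 + 2q^-2 - 2q^-1 + 3 - 2q + 2q^2 - q^3  [14 crossings, <D> = -A^-6 + 2A^-2 - 2A^2 + 3A^6 - 2A^10 + 2A^14 - A^18, w = +2]
note: 3 classes among 4 diagrams; unequal V(q) rules out equality


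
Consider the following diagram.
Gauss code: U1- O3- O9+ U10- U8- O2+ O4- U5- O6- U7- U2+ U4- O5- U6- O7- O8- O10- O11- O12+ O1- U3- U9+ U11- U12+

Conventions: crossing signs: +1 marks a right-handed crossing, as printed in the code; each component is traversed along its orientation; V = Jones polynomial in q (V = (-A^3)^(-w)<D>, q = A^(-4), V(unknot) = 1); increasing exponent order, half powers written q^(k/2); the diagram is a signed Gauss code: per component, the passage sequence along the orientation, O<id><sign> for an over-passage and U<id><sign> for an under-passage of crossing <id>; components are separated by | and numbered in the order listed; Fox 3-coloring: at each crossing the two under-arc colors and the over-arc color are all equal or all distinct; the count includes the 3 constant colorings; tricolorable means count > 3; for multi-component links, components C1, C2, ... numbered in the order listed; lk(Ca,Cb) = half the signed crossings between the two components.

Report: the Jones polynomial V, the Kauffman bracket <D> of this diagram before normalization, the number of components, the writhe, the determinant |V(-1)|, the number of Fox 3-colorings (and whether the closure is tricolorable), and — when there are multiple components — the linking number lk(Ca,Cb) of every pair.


V(q) = -q^-4 + q^-3 + q^-1
bracket: A^-14 + A^-6 - A^-2, w = -6
1 component, writhe -6, over 12 crossings
det 3, colorings 9 of 3^12 — tricolorable
observation: V spans 3 powers of q: at least 3 crossings in any diagram


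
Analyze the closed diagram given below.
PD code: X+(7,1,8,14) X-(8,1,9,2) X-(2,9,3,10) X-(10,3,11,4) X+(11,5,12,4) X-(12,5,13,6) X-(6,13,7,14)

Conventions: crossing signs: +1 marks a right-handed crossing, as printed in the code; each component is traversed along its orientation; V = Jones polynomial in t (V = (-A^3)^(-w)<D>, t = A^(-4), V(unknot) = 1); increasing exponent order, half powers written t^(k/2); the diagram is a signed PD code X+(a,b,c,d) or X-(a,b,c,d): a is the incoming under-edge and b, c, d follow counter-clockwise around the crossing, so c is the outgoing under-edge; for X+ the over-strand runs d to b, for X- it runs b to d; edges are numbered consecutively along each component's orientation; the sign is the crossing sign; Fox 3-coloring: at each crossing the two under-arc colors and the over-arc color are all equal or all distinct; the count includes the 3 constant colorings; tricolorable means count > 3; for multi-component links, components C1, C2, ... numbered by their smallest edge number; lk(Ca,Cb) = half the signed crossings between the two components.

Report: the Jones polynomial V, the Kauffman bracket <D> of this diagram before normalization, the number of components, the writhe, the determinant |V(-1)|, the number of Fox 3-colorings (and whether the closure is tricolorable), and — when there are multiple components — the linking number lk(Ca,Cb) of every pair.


V = -t^-4 + t^-3 + t^-1
<D> = -A^-5 - A^3 + A^7 (w = -3)
1 component over 7 crossings, w = -3
9 Fox colorings among 3^7, |V(-1)| = 3: tricolorable
why: w = -3 (over 7 crossings) is diagram-only; (-A^3)^(3) removes it from V


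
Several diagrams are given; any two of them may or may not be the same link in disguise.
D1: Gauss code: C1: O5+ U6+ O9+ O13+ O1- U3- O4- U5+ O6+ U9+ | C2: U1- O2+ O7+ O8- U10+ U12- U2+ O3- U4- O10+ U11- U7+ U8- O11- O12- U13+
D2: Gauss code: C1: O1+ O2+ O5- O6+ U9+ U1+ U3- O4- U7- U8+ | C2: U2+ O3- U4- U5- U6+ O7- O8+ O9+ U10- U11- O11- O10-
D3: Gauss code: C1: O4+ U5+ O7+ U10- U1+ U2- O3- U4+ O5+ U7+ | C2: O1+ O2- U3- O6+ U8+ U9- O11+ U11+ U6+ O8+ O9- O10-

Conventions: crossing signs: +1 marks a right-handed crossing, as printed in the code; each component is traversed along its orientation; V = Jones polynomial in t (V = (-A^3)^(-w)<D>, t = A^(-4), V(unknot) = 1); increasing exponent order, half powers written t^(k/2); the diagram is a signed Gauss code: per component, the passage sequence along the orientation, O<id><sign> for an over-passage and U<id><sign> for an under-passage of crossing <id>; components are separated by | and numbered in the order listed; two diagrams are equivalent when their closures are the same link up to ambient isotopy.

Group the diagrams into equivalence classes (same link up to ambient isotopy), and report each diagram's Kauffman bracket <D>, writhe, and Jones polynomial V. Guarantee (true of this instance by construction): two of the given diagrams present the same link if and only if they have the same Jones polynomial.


equivalence classes: {D1, D3} | {D2}
D1 (bracket -A^-11 + A^-7 - A^-3 + 2A + A^9; 13 crossings at w = +1): V = -t^(-3/2) - 2t^(1/2) + t^(3/2) - t^(5/2) + t^(7/2)
V(D2) = -t^(-1/2) - t^(1/2)  [11 crossings, <D> = A^-5 + A^-1, w = -1]
D3 (bracket -A^-5 + A^-1 - A^3 + 2A^7 + A^15; 11 crossings at w = +3): V = -t^(-3/2) - 2t^(1/2) + t^(3/2) - t^(5/2) + t^(7/2)
key observation: 2 values of V(t) split the 3 diagrams


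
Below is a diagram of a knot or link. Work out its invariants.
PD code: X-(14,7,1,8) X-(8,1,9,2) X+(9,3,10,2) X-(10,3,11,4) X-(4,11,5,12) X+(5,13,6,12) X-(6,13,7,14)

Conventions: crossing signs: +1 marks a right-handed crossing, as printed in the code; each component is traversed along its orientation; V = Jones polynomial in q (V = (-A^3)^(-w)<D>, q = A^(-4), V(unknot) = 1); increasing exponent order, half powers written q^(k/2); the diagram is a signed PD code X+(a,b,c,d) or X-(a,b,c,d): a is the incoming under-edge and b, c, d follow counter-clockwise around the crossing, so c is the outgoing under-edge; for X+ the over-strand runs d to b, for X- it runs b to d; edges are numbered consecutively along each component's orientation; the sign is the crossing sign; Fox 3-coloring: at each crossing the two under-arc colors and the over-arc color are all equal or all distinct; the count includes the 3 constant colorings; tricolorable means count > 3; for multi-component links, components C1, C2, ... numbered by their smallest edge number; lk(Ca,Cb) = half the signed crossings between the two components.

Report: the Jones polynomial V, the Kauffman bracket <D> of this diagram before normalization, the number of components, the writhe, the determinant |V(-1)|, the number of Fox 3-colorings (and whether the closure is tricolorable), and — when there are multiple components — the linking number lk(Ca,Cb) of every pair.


V = -q^-4 + q^-3 + q^-1
<D> = -A^-5 - A^3 + A^7 (w = -3)
1 component over 7 crossings, w = -3
9 Fox colorings among 3^7, |V(-1)| = 3: tricolorable
why: V spans 3 powers of q: at least 3 crossings in any diagram


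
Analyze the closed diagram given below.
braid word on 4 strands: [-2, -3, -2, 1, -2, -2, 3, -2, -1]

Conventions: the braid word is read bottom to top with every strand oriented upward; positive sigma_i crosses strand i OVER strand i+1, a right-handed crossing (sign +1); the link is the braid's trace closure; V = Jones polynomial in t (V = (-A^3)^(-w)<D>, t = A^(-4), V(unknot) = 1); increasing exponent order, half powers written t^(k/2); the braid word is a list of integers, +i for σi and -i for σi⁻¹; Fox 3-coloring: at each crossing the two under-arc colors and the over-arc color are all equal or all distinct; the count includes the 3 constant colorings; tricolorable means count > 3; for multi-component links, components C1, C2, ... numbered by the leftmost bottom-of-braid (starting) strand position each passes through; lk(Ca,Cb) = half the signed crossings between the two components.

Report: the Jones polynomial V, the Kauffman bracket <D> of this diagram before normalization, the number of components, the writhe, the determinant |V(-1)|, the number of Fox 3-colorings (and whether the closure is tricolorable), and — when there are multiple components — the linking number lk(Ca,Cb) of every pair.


Jones polynomial: V(t) = -t^-6 + t^-5 - t^-4 + 2t^-3 - t^-2 + t^-1
<D> = -A^-11 + A^-7 - 2A^-3 + A - A^5 + A^9; writhe -5
components 1, writhe -5 (9 crossings)
3-colorings: 3 of 3^9, det 7 — not tricolorable
note: w = -5 shifts under R1 moves; the (-A^3)^(5) factor cancels that in V


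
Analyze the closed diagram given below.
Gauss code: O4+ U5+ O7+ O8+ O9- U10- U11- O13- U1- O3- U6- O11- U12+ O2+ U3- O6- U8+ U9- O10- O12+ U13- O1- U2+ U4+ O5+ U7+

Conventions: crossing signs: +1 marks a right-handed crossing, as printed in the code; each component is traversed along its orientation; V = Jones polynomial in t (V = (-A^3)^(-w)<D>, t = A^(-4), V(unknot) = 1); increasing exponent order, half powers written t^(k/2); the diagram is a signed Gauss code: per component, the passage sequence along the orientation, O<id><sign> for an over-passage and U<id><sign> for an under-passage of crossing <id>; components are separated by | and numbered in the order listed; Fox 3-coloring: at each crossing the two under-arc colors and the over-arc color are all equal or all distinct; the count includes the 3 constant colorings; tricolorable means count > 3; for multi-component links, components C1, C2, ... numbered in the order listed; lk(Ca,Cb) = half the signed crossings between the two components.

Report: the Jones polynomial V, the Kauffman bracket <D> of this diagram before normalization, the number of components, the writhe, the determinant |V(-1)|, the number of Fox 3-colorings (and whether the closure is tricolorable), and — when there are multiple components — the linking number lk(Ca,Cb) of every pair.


Jones polynomial: V(t) = -t^-3 + t^-2 - t^-1 + 3 - t + t^2 - t^3
<D> = A^-15 - A^-11 + A^-7 - 3A^-3 + A - A^5 + A^9; writhe -1
components 1, writhe -1 (13 crossings)
3-colorings: 27 of 3^13, det 9 — tricolorable
note: V spans 6 powers of t: at least 6 crossings in any diagram


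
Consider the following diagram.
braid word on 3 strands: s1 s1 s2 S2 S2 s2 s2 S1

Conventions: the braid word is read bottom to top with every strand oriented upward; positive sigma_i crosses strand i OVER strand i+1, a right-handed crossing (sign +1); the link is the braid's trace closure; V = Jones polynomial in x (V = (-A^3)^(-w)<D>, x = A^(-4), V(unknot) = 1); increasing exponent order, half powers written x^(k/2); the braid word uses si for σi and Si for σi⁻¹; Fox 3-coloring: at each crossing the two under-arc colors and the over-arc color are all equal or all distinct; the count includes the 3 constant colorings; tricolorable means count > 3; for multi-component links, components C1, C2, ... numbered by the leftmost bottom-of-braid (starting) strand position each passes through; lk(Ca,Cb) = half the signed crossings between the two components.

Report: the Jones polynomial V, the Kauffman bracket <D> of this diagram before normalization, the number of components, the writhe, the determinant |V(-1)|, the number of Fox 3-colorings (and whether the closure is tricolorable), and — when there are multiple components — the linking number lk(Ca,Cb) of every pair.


Jones polynomial: V(x) = 1
<D> = A^6; writhe +2
components 1, writhe +2 (8 crossings)
3-colorings: 3 of 3^8, det 1 — not tricolorable
note: det 1 = |V(-1)|; not divisible by 3, so not tricolorable


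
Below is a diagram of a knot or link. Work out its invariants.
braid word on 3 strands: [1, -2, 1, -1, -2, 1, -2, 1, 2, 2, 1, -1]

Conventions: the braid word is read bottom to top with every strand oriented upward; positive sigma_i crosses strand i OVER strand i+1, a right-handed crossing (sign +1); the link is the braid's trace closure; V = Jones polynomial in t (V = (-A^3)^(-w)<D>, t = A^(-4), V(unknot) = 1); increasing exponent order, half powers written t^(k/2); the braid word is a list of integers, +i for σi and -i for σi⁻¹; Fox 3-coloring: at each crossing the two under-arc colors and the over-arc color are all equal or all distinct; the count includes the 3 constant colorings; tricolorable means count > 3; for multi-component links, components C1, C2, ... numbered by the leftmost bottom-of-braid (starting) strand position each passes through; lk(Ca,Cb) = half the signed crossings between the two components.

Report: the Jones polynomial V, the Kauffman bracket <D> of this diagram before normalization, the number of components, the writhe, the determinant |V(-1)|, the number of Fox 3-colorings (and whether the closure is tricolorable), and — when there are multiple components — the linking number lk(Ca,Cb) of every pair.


Jones polynomial: V(t) = -t^-1 + 2 - t + 2t^2 - t^3 + t^4 - t^5
<D> = -A^-14 + A^-10 - A^-6 + 2A^-2 - A^2 + 2A^6 - A^10; writhe +2
components 1, writhe +2 (12 crossings)
3-colorings: 9 of 3^12, det 9 — tricolorable
note: the word shrinks to σ1 σ2⁻¹ σ2⁻¹ σ1 σ2⁻¹ σ1 σ2 σ2 after cancelling


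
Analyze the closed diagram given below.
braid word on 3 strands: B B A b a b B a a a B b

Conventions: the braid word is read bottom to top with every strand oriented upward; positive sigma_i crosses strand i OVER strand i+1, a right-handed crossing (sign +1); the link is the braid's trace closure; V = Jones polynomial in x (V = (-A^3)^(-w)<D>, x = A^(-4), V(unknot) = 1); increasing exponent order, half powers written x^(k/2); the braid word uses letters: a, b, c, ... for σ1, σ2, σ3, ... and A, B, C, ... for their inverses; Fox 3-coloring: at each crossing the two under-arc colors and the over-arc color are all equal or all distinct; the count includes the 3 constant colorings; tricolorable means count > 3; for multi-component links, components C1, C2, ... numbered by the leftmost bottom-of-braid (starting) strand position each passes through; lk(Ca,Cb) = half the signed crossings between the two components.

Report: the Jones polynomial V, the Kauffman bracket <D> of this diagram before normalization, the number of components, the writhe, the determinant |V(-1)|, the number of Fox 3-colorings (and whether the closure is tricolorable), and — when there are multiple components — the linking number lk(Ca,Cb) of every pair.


V = x^-1 - 1 + 2x - 2x^2 + 2x^3 - 2x^4 + x^5
<D> = A^-14 - 2A^-10 + 2A^-6 - 2A^-2 + 2A^2 - A^6 + A^10 (w = +2)
1 component over 12 crossings, w = +2
3 Fox colorings among 3^12, |V(-1)| = 11: not tricolorable
why: w = +2 shifts under R1 moves; the (-A^3)^(-2) factor cancels that in V


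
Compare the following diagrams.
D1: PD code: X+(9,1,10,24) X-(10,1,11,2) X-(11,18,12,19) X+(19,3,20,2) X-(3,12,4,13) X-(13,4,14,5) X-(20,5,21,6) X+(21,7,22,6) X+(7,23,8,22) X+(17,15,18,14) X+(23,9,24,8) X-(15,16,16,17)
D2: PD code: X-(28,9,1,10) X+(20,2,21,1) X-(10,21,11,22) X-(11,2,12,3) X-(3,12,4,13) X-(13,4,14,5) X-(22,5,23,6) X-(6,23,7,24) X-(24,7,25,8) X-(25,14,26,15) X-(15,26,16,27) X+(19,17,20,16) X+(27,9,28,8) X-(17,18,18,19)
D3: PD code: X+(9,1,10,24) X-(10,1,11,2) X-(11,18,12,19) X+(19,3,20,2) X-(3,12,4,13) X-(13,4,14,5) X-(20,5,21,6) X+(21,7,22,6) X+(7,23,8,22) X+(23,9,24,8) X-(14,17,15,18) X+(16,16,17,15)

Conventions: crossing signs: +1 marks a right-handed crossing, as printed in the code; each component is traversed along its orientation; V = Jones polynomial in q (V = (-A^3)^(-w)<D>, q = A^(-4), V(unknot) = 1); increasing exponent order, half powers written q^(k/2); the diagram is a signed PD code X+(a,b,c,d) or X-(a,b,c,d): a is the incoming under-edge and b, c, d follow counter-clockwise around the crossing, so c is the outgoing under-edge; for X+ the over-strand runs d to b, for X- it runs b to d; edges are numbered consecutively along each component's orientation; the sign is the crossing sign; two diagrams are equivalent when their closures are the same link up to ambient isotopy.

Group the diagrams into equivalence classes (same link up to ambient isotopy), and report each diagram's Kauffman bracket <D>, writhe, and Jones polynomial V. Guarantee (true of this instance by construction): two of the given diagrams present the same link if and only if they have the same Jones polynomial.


equivalence classes: {D1, D3} | {D2}
D1 (bracket -A^-12 + 2A^-8 - 2A^-4 + 3 - 2A^4 + 2A^8 - A^12; 12 crossings at w = 0): V = -q^-3 + 2q^-2 - 2q^-1 + 3 - 2q + 2q^2 - q^3
V(D2) = -q^-10 + q^-9 - q^-8 + q^-7 - q^-6 + q^-5 + q^-3  [14 crossings, <D> = A^-12 + A^-4 - 1 + A^4 - A^8 + A^12 - A^16, w = -8]
D3 (bracket -A^-12 + 2A^-8 - 2A^-4 + 3 - 2A^4 + 2A^8 - A^12; 12 crossings at w = 0): V = -q^-3 + 2q^-2 - 2q^-1 + 3 - 2q + 2q^2 - q^3
key observation: V(q) takes 2 values over 3 diagrams, fixing the grouping


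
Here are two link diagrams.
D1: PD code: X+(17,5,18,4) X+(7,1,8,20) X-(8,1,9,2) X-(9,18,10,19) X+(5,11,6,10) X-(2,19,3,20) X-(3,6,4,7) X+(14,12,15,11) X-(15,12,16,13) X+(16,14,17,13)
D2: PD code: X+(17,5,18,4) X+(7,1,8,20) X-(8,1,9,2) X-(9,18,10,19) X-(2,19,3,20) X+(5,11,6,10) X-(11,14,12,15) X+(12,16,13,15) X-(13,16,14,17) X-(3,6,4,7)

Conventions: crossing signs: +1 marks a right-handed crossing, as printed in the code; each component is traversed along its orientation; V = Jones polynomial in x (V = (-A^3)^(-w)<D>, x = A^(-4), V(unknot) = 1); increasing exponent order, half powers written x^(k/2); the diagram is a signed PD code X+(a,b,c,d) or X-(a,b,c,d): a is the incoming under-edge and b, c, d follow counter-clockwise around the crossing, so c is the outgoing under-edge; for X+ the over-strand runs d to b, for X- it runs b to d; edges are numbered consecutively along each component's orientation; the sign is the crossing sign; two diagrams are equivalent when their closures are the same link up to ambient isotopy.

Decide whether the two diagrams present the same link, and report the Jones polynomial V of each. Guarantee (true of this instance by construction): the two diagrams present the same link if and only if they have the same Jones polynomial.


equivalent: yes
V(D1) = x^-2 - x^-1 + 1 - x + x^2  (w 0, c 10, <D> = A^-8 - A^-4 + 1 - A^4 + A^8)
D2 (bracket A^-14 - A^-10 + A^-6 - A^-2 + A^2; 10 crossings at w = -2): V = x^-2 - x^-1 + 1 - x + x^2
why: one V(x) for all 2 diagrams — one class (guaranteed)


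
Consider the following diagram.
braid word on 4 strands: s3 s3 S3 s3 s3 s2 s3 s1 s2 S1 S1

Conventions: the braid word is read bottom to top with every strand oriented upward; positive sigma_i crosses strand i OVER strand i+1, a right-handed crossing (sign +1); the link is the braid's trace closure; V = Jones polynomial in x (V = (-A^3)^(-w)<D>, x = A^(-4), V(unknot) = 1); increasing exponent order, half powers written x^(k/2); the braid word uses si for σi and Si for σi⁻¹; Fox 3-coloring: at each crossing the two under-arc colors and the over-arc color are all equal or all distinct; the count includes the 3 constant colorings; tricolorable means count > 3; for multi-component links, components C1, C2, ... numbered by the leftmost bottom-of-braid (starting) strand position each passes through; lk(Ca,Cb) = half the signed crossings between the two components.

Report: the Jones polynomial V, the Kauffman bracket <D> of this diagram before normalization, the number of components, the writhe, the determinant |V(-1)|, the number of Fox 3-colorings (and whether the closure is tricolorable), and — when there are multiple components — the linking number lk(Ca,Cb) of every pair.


Jones polynomial: V(x) = x + x^3 - x^4
<D> = A^-1 - A^3 - A^11; writhe +5
components 1, writhe +5 (11 crossings)
3-colorings: 9 of 3^11, det 3 — tricolorable
note: V spans 3 powers of x: at least 3 crossings in any diagram


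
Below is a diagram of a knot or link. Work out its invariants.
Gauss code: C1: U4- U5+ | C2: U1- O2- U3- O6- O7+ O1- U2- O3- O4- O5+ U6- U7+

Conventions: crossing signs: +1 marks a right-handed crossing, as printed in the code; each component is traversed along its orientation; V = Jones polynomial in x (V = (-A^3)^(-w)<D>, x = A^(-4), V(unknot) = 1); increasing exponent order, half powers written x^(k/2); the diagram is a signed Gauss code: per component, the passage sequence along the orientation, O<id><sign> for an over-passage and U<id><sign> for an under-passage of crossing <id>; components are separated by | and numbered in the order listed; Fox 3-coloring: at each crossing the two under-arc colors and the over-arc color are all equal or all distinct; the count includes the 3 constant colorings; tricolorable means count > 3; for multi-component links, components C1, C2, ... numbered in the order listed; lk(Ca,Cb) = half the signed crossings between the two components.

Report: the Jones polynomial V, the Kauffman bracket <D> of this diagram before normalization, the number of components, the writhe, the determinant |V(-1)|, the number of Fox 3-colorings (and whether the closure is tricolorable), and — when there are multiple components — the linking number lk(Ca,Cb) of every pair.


V(x) = x^(-9/2) - x^(-5/2) - x^(-3/2) - x^(-1/2)
bracket: A^-7 + A^-3 + A - A^9, w = -3
2 components, writhe -3, over 7 crossings
lk(C1,C2) = 0
det 0, colorings 27 of 3^7 — tricolorable
observation: summing lk over 1 pair gives 0


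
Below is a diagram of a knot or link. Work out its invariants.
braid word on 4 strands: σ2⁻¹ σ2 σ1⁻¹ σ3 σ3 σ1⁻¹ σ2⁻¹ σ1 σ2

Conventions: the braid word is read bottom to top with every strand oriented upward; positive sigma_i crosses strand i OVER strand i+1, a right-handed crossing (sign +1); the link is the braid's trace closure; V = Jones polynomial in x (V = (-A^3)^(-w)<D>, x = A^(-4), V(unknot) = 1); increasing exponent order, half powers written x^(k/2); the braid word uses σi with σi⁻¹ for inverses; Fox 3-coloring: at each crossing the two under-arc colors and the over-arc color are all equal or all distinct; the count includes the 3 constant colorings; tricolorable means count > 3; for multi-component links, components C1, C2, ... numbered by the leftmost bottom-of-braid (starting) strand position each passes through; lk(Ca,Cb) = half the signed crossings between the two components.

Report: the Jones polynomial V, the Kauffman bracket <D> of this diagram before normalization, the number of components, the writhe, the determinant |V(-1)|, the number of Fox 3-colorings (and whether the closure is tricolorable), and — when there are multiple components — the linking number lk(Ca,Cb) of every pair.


V = x^-2 + 2 + x^2
<D> = -A^-5 - 2A^3 - A^11 (w = +1)
3 components over 9 crossings, w = +1
lk(C1,C2): -1
lk(C1,C3) = +1
linking number lk(C2,C3) = 0
3 Fox colorings among 3^9, |V(-1)| = 4: not tricolorable
why: the 3 component pairs carry total linking 0


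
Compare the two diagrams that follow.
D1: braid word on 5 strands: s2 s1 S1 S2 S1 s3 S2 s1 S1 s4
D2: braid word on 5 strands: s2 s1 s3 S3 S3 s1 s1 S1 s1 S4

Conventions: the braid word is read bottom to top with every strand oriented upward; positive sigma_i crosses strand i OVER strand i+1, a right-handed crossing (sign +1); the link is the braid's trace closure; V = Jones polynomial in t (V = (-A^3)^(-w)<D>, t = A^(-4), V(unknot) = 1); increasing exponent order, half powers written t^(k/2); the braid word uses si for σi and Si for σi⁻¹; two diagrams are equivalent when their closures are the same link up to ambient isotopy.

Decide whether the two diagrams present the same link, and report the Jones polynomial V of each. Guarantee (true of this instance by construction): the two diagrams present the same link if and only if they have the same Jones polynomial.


same link: no
V(D1) = 1  [10 crossings, <D> = 1, w = 0]
D2 (bracket -A^-10 + A^-6 + A^2; 10 crossings at w = +2): V = t + t^3 - t^4
note: 2 classes among 2 diagrams; unequal V(t) rules out equality


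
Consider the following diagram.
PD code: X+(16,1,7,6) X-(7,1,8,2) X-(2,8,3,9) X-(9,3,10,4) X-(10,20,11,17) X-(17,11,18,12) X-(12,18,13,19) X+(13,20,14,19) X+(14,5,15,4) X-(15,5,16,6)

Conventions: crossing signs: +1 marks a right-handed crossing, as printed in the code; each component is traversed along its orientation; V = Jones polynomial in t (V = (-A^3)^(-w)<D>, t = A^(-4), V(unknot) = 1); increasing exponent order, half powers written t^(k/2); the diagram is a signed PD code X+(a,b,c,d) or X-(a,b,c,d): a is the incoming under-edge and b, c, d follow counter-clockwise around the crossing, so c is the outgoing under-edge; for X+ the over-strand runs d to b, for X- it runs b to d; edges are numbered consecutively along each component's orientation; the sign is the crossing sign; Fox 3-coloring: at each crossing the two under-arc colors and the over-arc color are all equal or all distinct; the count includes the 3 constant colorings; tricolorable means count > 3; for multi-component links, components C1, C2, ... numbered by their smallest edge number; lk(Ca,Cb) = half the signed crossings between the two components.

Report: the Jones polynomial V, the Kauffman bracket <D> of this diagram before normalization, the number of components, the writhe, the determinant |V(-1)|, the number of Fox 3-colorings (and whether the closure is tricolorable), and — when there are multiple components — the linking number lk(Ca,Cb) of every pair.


V = t^-5 + 2t^-3 + t^-1
<D> = A^-8 + 2 + A^8 (w = -4)
3 components over 10 crossings, w = -4
lk(C1,C2): -1
lk(C1,C3) = 0
linking number lk(C2,C3) = -1
3 Fox colorings among 3^10, |V(-1)| = 4: not tricolorable
why: w = -4 (over 10 crossings) is diagram-only; (-A^3)^(4) removes it from V


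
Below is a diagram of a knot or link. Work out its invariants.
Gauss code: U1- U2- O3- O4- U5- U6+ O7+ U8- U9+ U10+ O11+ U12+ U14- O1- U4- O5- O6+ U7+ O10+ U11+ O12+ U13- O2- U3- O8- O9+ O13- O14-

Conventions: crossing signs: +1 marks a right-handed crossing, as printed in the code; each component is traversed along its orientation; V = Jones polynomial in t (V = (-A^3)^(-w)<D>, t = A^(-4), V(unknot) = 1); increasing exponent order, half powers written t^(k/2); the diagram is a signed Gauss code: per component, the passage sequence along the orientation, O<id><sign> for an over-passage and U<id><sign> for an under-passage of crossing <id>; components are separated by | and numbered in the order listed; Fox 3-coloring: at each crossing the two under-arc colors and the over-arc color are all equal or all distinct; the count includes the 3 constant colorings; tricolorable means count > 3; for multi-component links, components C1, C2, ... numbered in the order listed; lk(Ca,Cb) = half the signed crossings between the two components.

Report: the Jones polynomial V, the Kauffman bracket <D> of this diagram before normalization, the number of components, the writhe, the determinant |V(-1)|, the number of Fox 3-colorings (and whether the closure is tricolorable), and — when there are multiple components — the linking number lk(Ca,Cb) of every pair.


V(t) = -t^-5 + t^-4 - t^-3 + 2t^-2 - t^-1 + 2 - t
bracket: -A^-10 + 2A^-6 - A^-2 + 2A^2 - A^6 + A^10 - A^14, w = -2
1 component, writhe -2, over 14 crossings
det 9, colorings 9 of 3^14 — tricolorable
observation: V spans 6 powers of t: at least 6 crossings in any diagram


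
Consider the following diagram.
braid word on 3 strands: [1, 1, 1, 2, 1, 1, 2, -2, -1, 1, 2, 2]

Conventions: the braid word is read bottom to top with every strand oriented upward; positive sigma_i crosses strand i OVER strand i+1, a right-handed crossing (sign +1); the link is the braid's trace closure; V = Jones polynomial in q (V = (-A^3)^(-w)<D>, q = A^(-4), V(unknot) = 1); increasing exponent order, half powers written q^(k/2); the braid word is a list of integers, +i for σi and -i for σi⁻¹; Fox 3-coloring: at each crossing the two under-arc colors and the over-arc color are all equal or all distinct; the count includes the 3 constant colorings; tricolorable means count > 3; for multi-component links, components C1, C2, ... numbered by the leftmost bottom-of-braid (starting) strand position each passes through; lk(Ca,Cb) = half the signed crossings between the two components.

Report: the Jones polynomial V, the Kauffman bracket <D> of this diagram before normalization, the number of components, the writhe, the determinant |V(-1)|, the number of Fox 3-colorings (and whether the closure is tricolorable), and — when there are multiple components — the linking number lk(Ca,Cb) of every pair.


Jones polynomial: V(q) = q^3 + q^5 - q^8
<D> = -A^-8 + A^4 + A^12; writhe +8
components 1, writhe +8 (12 crossings)
3-colorings: 9 of 3^12, det 3 — tricolorable
note: the word shrinks to σ1 σ1 σ1 σ2 σ1 σ1 σ2 σ2 after cancelling


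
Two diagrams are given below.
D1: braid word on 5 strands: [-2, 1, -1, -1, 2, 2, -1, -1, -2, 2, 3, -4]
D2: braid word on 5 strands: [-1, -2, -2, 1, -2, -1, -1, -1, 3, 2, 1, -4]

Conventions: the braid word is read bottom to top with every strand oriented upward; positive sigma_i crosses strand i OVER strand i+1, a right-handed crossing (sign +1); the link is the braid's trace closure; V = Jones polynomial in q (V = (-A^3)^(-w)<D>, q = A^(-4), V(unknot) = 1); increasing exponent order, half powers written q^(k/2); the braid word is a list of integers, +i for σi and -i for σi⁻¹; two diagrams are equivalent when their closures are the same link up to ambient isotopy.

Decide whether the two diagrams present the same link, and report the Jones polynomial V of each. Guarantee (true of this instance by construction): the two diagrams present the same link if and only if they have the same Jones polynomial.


same link: no
V(D1) = 1  [12 crossings, <D> = A^-6, w = -2]
V(D2) = -q^-6 + q^-5 - q^-4 + 2q^-3 - q^-2 + q^-1  [12 crossings, <D> = A^-8 - A^-4 + 2 - A^4 + A^8 - A^12, w = -4]
insight: 2 classes among 2 diagrams; unequal V(q) rules out equality


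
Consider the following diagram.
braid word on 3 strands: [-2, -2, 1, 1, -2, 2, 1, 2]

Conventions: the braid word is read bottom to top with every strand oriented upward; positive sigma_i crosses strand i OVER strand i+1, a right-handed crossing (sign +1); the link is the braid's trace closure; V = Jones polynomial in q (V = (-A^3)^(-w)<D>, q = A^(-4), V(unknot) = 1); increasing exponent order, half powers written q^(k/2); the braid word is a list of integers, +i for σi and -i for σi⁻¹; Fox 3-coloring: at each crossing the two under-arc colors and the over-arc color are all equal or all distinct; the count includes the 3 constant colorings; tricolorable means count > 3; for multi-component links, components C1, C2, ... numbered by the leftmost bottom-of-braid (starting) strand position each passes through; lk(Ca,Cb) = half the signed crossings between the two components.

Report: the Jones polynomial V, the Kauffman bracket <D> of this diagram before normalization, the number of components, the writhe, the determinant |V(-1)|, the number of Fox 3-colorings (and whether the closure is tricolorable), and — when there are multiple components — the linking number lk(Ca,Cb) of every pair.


V(q) = q + q^3 - q^4
bracket: -A^-10 + A^-6 + A^2, w = +2
1 component, writhe +2, over 8 crossings
det 3, colorings 9 of 3^8 — tricolorable
observation: w = +2 (over 8 crossings) is diagram-only; (-A^3)^(-2) removes it from V


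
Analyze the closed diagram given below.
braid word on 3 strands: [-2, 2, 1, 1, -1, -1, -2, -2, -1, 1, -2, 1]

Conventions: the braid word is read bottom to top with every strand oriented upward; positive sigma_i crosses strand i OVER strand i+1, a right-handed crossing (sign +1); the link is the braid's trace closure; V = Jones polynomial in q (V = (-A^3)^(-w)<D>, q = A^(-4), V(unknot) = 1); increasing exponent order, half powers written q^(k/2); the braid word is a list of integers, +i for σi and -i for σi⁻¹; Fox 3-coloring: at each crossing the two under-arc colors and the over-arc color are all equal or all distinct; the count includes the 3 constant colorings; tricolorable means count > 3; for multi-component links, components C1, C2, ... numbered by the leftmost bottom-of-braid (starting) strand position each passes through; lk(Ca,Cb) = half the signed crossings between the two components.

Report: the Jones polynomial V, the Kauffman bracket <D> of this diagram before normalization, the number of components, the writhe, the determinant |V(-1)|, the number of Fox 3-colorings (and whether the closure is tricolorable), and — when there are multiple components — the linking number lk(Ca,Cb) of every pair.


V(q) = -q^-4 + q^-3 + q^-1
bracket: A^-2 + A^6 - A^10, w = -2
1 component, writhe -2, over 12 crossings
det 3, colorings 9 of 3^12 — tricolorable
observation: w = -2 (over 12 crossings) is diagram-only; (-A^3)^(2) removes it from V
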